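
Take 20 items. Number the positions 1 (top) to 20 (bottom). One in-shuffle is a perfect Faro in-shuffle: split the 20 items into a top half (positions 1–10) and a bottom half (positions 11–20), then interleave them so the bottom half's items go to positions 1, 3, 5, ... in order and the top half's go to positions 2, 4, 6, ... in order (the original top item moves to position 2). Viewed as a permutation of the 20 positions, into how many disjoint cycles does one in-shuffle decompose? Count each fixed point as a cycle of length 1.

Trace each unvisited position around until it returns:
(1 2 4 8 16 11) (3 6 12) (5 10 20 19 17 13) (7 14) (9 18 15)
5 cycles in total.

5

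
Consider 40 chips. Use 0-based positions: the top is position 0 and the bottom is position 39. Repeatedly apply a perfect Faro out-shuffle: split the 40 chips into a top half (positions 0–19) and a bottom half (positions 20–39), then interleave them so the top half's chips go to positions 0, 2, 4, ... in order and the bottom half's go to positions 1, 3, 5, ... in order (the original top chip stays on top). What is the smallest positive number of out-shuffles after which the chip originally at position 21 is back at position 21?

12

Follow position 21 under repeated out-shuffles:
21 → 3 → 6 → 12 → 24 → 9 → 18 → 36 → 33 → 27 → 15 → 30 → 21
It first returns after 12 out-shuffles.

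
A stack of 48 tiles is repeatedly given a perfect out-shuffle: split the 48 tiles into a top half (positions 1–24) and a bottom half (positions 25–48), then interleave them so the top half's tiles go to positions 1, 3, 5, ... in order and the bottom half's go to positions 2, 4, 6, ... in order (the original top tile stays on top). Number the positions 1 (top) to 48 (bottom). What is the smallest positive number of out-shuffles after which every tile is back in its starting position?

The out-shuffle permutes the 48 positions with cycle lengths [1, 1, 23, 23].
Every tile is home exactly when every cycle has completed a whole number of laps, i.e. after lcm(1, 23) = 23 out-shuffles.

23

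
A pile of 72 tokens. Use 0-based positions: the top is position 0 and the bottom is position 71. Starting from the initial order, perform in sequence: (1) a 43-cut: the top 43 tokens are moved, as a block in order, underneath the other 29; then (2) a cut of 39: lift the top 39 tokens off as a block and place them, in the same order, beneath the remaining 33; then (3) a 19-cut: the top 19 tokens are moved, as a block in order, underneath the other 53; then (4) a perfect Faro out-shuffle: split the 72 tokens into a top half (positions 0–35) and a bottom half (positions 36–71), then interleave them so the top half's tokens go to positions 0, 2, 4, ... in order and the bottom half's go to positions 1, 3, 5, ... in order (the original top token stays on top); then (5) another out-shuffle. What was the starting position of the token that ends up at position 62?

Undo the operations in reverse order, starting from position 62:
  undo op 5 (out-shuffle, from top half): 62 ← 31
  undo op 4 (out-shuffle, from bottom half): 31 ← 51
  undo op 3 (cut 19): 51 ← 70
  undo op 2 (cut 39): 70 ← 37
  undo op 1 (cut 43): 37 ← 8
So the token at position 62 came from original position 8.

8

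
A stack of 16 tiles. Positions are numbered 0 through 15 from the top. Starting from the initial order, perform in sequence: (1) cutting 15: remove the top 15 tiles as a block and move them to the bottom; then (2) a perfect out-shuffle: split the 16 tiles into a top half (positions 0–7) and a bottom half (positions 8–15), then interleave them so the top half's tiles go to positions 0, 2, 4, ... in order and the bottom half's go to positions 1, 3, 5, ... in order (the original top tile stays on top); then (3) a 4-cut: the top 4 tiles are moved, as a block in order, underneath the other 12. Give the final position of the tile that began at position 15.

Track the tile from position 15 forward through each operation:
  after op 1 (cut 15): 15 → 0
  after op 2 (out-shuffle): 0 → 0
  after op 3 (cut 4): 0 → 12

12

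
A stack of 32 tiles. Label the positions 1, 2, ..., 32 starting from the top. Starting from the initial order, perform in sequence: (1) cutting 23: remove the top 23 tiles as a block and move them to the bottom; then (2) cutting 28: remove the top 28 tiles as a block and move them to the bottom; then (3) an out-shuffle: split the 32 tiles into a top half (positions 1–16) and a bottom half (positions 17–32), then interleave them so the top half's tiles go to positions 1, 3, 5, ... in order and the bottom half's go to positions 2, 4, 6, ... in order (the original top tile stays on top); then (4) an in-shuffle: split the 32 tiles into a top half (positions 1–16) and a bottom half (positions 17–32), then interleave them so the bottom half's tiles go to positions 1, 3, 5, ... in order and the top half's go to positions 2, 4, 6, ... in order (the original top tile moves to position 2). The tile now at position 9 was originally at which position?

30

Undo the operations in reverse order, starting from position 9:
  undo op 4 (in-shuffle, from bottom half): 9 ← 21
  undo op 3 (out-shuffle, from top half): 21 ← 11
  undo op 2 (cut 28): 11 ← 7
  undo op 1 (cut 23): 7 ← 30
So the tile at position 9 came from original position 30.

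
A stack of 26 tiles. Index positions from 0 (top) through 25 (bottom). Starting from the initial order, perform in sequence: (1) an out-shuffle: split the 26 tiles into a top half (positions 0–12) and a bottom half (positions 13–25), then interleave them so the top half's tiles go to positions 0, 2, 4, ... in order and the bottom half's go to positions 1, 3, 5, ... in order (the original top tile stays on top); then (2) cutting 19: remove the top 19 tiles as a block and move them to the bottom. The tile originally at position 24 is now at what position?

Track the tile from position 24 forward through each operation:
  after op 1 (out-shuffle): 24 → 23
  after op 2 (cut 19): 23 → 4

4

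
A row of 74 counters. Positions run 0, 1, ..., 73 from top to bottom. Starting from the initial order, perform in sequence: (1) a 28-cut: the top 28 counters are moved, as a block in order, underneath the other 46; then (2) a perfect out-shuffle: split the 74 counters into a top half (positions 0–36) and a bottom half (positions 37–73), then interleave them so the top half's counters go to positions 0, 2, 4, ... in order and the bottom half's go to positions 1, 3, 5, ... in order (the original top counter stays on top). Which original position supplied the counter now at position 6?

Undo the operations in reverse order, starting from position 6:
  undo op 2 (out-shuffle, from top half): 6 ← 3
  undo op 1 (cut 28): 3 ← 31
So the counter at position 6 came from original position 31.

31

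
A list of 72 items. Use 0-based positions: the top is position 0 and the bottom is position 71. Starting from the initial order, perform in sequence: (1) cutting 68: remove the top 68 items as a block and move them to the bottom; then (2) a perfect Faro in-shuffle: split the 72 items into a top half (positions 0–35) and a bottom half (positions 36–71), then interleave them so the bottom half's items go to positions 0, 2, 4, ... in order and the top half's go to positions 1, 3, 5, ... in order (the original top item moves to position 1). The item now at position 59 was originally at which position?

25

Undo the operations in reverse order, starting from position 59:
  undo op 2 (in-shuffle, from top half): 59 ← 29
  undo op 1 (cut 68): 29 ← 25
So the item at position 59 came from original position 25.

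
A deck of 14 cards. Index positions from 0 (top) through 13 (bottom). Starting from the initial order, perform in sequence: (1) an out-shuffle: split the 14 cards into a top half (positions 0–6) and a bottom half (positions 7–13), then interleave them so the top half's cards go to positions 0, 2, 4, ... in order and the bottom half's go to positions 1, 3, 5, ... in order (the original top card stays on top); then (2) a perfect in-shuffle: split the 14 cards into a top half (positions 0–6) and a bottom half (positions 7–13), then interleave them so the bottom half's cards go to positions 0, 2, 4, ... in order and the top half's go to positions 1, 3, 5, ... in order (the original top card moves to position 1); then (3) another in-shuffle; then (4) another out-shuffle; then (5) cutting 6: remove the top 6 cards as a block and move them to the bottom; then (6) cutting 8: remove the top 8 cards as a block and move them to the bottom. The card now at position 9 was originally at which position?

Undo the operations in reverse order, starting from position 9:
  undo op 6 (cut 8): 9 ← 3
  undo op 5 (cut 6): 3 ← 9
  undo op 4 (out-shuffle, from bottom half): 9 ← 11
  undo op 3 (in-shuffle, from top half): 11 ← 5
  undo op 2 (in-shuffle, from top half): 5 ← 2
  undo op 1 (out-shuffle, from top half): 2 ← 1
So the card at position 9 came from original position 1.

1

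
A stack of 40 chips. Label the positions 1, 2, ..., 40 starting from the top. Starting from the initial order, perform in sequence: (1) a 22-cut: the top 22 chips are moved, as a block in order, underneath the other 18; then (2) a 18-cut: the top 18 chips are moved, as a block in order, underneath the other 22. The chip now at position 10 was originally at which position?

Undo the operations in reverse order, starting from position 10:
  undo op 2 (cut 18): 10 ← 28
  undo op 1 (cut 22): 28 ← 10
So the chip at position 10 came from original position 10.

10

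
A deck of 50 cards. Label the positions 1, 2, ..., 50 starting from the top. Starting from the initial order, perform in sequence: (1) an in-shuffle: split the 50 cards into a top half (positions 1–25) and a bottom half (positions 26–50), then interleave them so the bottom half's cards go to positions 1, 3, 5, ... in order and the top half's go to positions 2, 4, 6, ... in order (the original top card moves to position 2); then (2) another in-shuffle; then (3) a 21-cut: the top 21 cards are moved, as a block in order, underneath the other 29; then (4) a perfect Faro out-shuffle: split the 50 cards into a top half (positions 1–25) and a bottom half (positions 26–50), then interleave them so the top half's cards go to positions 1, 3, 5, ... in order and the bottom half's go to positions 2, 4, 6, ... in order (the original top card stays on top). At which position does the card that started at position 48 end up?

35

Track the card from position 48 forward through each operation:
  after op 1 (in-shuffle): 48 → 45
  after op 2 (in-shuffle): 45 → 39
  after op 3 (cut 21): 39 → 18
  after op 4 (out-shuffle): 18 → 35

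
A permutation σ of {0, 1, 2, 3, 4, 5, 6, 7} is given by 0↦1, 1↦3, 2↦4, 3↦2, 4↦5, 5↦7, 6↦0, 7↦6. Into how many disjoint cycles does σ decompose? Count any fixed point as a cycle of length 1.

Cycle decomposition: (0 1 3 2 4 5 7 6).
1 cycle.

1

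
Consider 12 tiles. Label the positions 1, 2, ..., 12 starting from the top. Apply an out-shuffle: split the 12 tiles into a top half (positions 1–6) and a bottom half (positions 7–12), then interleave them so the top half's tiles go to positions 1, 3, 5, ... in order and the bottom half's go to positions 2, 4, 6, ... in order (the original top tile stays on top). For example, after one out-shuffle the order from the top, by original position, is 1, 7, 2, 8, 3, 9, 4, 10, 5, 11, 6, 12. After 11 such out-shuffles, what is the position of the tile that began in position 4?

7

Track the tile's position through each out-shuffle:
4 → 7 → 2 → 3 → 5 → 9 → 6 → 11 → 10 → 8 → 4 → 7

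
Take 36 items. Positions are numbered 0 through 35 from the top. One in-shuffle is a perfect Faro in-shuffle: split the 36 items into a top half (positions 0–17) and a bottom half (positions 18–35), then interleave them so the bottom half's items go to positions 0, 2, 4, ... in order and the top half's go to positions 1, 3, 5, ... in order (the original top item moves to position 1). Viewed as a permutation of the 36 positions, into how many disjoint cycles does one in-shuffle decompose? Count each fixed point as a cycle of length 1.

Trace each unvisited position around until it returns:
(0 1 3 7 15 31 ... len 36)
1 cycle in total.

1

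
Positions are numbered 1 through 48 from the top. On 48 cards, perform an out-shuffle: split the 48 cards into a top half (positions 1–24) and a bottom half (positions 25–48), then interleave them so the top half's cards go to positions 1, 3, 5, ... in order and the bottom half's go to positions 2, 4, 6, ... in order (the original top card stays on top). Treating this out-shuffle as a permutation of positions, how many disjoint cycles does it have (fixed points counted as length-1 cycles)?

Trace each unvisited position around until it returns:
(1) (2 3 5 9 17 33 ... len 23) (6 11 21 41 34 20 ... len 23) (48)
4 cycles in total.

4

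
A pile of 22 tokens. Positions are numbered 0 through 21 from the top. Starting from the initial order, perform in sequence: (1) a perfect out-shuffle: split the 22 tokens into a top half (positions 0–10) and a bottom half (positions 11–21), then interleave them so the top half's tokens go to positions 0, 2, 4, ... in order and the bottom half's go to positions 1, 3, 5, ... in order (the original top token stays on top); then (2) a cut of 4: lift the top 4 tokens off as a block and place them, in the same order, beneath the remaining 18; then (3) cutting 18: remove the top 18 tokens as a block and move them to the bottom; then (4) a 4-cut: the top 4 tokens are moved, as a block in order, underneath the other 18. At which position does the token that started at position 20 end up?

Track the token from position 20 forward through each operation:
  after op 1 (out-shuffle): 20 → 19
  after op 2 (cut 4): 19 → 15
  after op 3 (cut 18): 15 → 19
  after op 4 (cut 4): 19 → 15

15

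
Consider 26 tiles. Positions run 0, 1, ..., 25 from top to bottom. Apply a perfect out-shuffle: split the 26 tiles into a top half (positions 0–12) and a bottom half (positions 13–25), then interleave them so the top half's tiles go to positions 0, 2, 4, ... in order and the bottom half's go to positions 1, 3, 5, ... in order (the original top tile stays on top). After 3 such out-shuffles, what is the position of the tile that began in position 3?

Track the tile's position through each out-shuffle:
3 → 6 → 12 → 24

24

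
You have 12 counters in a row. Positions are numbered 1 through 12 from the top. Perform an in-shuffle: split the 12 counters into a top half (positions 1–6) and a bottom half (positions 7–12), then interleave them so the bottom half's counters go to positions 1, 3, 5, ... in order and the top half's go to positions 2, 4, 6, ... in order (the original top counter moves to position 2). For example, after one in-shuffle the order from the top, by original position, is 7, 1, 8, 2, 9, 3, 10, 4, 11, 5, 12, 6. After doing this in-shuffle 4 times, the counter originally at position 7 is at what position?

Track the counter's position through each in-shuffle:
7 → 1 → 2 → 4 → 8

8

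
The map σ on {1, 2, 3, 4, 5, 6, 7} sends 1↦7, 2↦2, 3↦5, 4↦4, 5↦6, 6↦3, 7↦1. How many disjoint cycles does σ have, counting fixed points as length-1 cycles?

Cycle decomposition: (1 7) (2) (3 5 6) (4).
4 cycles.

4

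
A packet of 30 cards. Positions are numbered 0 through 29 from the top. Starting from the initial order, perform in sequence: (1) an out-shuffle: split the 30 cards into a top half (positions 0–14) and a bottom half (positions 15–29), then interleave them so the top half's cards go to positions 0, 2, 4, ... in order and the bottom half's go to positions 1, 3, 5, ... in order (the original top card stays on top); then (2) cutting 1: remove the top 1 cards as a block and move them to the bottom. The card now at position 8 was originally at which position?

Undo the operations in reverse order, starting from position 8:
  undo op 2 (cut 1): 8 ← 9
  undo op 1 (out-shuffle, from bottom half): 9 ← 19
So the card at position 8 came from original position 19.

19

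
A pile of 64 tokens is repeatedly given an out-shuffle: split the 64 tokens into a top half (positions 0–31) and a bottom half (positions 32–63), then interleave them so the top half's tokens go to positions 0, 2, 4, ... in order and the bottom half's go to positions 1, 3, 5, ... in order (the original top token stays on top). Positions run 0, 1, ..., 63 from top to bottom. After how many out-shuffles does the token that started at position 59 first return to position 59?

6

Follow position 59 under repeated out-shuffles:
59 → 55 → 47 → 31 → 62 → 61 → 59
It first returns after 6 out-shuffles.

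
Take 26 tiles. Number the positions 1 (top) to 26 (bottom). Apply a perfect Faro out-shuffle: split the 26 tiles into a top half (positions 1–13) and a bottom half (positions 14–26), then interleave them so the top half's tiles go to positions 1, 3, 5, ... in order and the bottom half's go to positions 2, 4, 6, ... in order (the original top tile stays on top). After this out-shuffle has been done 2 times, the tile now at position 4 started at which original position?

8

Work backwards from position 4, undoing one out-shuffle at a time:
4 ← 15 ← 8
So the tile now at position 4 started at position 8.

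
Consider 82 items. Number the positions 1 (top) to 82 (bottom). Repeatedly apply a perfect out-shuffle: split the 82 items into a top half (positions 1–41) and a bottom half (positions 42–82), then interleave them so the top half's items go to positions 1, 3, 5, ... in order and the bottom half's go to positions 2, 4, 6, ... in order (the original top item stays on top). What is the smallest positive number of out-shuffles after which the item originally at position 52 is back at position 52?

Follow position 52 under repeated out-shuffles:
52 → 22 → 43 → 4 → 7 → 13 → 25 → 49 → 16 → 31 → 61 → 40 → 79 → 76 → 70 → 58 → 34 → 67 → 52
It first returns after 18 out-shuffles.

18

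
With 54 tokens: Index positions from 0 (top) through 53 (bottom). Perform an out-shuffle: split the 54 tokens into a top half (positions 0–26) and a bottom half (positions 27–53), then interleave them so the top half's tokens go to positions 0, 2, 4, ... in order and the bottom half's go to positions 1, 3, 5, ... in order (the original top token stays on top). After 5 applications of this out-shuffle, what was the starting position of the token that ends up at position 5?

Work backwards from position 5, undoing one out-shuffle at a time:
5 ← 29 ← 41 ← 47 ← 50 ← 25
So the token now at position 5 started at position 25.

25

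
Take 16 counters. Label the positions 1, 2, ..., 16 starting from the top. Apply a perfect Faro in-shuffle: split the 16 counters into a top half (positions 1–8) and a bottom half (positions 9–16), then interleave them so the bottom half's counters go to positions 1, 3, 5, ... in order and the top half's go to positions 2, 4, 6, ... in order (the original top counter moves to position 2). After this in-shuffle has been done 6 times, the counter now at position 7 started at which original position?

Work backwards from position 7, undoing one in-shuffle at a time:
7 ← 12 ← 6 ← 3 ← 10 ← 5 ← 11
So the counter now at position 7 started at position 11.

11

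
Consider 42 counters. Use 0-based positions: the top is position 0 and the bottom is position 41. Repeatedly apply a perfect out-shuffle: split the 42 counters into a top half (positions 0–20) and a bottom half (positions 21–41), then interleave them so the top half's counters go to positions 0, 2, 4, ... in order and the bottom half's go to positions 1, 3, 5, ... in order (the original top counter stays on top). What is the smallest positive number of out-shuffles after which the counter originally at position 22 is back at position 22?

Follow position 22 under repeated out-shuffles:
22 → 3 → 6 → 12 → 24 → 7 → 14 → 28 → 15 → 30 → 19 → 38 → 35 → 29 → 17 → 34 → 27 → 13 → 26 → 11 → 22
It first returns after 20 out-shuffles.

20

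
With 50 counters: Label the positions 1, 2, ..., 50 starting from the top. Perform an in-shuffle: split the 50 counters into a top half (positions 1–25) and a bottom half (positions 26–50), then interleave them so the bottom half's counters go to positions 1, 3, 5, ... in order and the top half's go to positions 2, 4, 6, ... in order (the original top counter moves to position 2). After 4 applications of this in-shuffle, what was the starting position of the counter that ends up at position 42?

Work backwards from position 42, undoing one in-shuffle at a time:
42 ← 21 ← 36 ← 18 ← 9
So the counter now at position 42 started at position 9.

9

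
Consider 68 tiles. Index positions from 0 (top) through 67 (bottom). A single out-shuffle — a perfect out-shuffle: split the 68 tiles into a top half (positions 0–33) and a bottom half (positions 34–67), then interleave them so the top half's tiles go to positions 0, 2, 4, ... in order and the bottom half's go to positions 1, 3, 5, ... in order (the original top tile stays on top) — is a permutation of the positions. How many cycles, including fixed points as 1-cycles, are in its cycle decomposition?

3

Trace each unvisited position around until it returns:
(0) (1 2 4 8 16 32 ... len 66) (67)
3 cycles in total.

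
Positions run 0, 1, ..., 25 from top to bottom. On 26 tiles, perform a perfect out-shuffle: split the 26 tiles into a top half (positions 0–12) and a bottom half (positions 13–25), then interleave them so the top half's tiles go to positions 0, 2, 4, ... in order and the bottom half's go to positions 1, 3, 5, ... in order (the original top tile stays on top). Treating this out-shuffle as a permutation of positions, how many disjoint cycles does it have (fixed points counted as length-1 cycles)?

Trace each unvisited position around until it returns:
(0) (1 2 4 8 16 7 ... len 20) (5 10 20 15) (25)
4 cycles in total.

4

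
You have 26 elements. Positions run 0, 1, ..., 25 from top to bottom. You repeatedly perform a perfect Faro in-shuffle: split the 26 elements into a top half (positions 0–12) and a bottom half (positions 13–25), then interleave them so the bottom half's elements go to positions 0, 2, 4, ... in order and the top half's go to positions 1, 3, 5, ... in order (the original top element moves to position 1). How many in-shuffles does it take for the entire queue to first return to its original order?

18

The in-shuffle permutes the 26 positions with cycle lengths [2, 6, 18].
Every element is home exactly when every cycle has completed a whole number of laps, i.e. after lcm(2, 6, 18) = 18 in-shuffles.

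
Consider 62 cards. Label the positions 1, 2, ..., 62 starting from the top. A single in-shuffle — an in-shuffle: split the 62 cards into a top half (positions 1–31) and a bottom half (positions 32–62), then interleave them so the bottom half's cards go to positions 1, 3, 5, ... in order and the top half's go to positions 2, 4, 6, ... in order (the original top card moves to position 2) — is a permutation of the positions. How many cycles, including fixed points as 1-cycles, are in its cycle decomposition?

Trace each unvisited position around until it returns:
(1 2 4 8 16 32) (3 6 12 24 48 33) (5 10 20 40 17 34) (7 14 28 56 49 35) (9 18 36) (11 22 44 25 50 37) (13 26 52 41 19 38) (15 30 60 57 51 39) ... plus 4 more
12 cycles in total.

12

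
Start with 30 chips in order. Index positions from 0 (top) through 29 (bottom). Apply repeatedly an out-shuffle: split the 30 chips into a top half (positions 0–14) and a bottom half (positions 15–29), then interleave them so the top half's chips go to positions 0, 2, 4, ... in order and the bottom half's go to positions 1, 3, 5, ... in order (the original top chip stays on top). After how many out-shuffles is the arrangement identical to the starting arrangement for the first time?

The out-shuffle permutes the 30 positions with cycle lengths [1, 1, 28].
Every chip is home exactly when every cycle has completed a whole number of laps, i.e. after lcm(1, 28) = 28 out-shuffles.

28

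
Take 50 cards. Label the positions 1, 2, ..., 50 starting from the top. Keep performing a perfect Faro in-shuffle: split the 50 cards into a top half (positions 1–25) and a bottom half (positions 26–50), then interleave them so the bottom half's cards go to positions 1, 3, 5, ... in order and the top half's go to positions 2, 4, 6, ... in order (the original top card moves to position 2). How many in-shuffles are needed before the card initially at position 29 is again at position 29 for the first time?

8

Follow position 29 under repeated in-shuffles:
29 → 7 → 14 → 28 → 5 → 10 → 20 → 40 → 29
It first returns after 8 in-shuffles.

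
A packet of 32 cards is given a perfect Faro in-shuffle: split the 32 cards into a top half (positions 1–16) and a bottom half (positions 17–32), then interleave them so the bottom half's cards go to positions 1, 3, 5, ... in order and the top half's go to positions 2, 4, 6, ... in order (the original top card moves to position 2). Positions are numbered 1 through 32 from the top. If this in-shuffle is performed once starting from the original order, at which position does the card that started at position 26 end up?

Track the card's position through each in-shuffle:
26 → 19

19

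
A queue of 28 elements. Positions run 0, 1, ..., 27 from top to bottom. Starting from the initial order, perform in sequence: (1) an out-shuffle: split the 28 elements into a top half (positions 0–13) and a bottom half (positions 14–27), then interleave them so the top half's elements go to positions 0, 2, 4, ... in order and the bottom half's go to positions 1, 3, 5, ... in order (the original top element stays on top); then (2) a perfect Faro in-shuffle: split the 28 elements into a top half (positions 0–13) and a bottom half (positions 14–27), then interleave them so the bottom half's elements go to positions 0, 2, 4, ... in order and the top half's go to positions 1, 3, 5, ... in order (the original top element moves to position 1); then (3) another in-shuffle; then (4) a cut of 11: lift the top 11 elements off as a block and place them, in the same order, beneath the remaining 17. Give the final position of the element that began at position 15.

Track the element from position 15 forward through each operation:
  after op 1 (out-shuffle): 15 → 3
  after op 2 (in-shuffle): 3 → 7
  after op 3 (in-shuffle): 7 → 15
  after op 4 (cut 11): 15 → 4

4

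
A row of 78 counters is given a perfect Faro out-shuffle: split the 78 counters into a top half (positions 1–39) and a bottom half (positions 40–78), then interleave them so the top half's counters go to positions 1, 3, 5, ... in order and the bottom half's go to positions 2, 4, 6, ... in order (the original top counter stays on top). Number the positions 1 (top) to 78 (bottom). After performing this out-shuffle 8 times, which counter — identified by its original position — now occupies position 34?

Work backwards from position 34, undoing one out-shuffle at a time:
34 ← 56 ← 67 ← 34 ← 56 ← 67 ← 34 ← 56 ← 67
So the counter now at position 34 started at position 67.

67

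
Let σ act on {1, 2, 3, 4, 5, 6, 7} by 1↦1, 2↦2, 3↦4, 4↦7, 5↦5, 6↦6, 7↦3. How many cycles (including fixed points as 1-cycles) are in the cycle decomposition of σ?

Cycle decomposition: (1) (2) (3 4 7) (5) (6).
5 cycles.

5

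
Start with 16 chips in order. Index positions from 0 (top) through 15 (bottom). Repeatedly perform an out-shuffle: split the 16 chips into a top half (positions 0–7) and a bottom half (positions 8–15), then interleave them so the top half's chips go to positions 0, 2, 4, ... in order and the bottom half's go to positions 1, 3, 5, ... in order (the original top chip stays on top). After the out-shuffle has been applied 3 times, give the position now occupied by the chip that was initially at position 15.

Position 15 is a fixed point of every out-shuffle, so the chip never moves.

15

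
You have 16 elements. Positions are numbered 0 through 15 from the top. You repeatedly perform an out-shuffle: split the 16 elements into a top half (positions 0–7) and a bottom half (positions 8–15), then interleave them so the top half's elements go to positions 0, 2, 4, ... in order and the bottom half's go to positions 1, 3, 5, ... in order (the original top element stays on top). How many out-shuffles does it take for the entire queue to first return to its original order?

4

The out-shuffle permutes the 16 positions with cycle lengths [1, 1, 2, 4, 4, 4].
Every element is home exactly when every cycle has completed a whole number of laps, i.e. after lcm(1, 2, 4) = 4 out-shuffles.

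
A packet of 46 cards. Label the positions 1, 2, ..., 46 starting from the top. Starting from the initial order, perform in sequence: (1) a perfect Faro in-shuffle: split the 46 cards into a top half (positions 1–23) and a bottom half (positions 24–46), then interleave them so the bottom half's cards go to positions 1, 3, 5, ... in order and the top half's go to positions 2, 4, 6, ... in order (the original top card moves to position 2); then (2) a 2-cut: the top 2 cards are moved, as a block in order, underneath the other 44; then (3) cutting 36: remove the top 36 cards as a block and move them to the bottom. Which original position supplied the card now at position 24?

Undo the operations in reverse order, starting from position 24:
  undo op 3 (cut 36): 24 ← 14
  undo op 2 (cut 2): 14 ← 16
  undo op 1 (in-shuffle, from top half): 16 ← 8
So the card at position 24 came from original position 8.

8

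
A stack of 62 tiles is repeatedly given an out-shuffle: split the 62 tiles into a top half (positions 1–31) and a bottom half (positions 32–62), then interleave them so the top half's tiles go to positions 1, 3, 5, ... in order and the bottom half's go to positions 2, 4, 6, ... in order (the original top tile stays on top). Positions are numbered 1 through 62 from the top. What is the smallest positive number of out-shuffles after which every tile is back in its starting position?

The out-shuffle permutes the 62 positions with cycle lengths [1, 1, 60].
Every tile is home exactly when every cycle has completed a whole number of laps, i.e. after lcm(1, 60) = 60 out-shuffles.

60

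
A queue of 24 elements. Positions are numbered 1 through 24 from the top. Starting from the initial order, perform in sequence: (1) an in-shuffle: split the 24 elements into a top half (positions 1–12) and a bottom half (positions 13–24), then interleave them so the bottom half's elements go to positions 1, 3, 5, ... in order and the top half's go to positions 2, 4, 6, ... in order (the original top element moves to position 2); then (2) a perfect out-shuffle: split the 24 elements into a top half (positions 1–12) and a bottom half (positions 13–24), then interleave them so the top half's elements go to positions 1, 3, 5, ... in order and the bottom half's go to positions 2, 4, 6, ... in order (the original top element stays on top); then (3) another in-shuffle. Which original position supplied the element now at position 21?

6

Undo the operations in reverse order, starting from position 21:
  undo op 3 (in-shuffle, from bottom half): 21 ← 23
  undo op 2 (out-shuffle, from top half): 23 ← 12
  undo op 1 (in-shuffle, from top half): 12 ← 6
So the element at position 21 came from original position 6.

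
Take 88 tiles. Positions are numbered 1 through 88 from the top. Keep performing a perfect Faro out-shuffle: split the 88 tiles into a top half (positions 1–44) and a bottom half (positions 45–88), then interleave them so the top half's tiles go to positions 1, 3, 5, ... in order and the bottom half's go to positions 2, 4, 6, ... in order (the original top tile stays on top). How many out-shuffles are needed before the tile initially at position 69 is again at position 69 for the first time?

28

Follow position 69 under repeated out-shuffles:
69 → 50 → 12 → 23 → 45 → 2 → 3 → 5 → ... → 69 (length 28)
It first returns after 28 out-shuffles.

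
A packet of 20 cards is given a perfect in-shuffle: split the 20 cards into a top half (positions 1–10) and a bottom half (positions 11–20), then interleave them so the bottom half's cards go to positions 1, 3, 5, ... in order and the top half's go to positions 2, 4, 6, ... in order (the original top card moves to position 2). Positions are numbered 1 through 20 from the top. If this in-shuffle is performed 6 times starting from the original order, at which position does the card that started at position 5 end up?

5

Track the card's position through each in-shuffle:
5 → 10 → 20 → 19 → 17 → 13 → 5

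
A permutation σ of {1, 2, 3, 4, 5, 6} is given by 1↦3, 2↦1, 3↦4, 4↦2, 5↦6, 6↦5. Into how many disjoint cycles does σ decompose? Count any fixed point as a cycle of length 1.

2

Cycle decomposition: (1 3 4 2) (5 6).
2 cycles.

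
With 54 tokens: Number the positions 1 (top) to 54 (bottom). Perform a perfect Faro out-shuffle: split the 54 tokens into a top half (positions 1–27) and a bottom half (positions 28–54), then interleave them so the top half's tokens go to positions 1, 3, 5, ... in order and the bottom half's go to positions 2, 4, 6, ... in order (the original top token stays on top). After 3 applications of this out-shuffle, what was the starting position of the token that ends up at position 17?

Work backwards from position 17, undoing one out-shuffle at a time:
17 ← 9 ← 5 ← 3
So the token now at position 17 started at position 3.

3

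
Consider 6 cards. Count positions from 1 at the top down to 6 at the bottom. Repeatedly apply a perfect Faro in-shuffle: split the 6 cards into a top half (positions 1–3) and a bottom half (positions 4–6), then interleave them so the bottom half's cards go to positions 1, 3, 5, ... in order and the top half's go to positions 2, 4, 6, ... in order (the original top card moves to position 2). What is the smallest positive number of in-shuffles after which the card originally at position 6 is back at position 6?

Follow position 6 under repeated in-shuffles:
6 → 5 → 3 → 6
It first returns after 3 in-shuffles.

3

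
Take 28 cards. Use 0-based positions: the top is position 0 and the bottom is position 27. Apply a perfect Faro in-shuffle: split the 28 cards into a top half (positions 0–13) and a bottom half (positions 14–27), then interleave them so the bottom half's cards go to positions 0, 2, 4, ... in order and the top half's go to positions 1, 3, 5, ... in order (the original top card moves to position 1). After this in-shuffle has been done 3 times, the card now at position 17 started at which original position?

23

Work backwards from position 17, undoing one in-shuffle at a time:
17 ← 8 ← 18 ← 23
So the card now at position 17 started at position 23.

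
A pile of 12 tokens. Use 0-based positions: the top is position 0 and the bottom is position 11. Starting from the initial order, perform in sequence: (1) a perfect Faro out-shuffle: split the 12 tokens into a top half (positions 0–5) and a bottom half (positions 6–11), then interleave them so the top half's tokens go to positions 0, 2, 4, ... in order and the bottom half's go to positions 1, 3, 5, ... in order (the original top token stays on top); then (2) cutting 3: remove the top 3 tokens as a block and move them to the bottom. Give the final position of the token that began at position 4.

Track the token from position 4 forward through each operation:
  after op 1 (out-shuffle): 4 → 8
  after op 2 (cut 3): 8 → 5

5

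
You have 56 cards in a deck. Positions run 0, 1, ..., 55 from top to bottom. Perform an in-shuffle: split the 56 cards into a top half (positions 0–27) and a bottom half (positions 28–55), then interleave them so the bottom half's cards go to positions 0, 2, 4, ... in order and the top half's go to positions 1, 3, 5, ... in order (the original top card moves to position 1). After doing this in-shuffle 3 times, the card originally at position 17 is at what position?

29

Track the card's position through each in-shuffle:
17 → 35 → 14 → 29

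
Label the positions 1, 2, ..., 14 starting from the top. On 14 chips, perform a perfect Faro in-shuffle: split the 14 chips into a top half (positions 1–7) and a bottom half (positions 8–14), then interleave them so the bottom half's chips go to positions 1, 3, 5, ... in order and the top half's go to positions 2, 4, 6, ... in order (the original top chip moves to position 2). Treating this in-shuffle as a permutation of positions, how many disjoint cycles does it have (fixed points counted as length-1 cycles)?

Trace each unvisited position around until it returns:
(1 2 4 8) (3 6 12 9) (5 10) (7 14 13 11)
4 cycles in total.

4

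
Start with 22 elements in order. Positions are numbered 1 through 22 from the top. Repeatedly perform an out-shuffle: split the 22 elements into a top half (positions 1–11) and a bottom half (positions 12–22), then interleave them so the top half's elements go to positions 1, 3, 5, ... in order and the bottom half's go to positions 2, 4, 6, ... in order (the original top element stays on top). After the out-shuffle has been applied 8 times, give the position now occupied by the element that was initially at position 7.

Track the element's position through each out-shuffle:
7 → 13 → 4 → 7 → 13 → 4 → 7 → 13 → 4

4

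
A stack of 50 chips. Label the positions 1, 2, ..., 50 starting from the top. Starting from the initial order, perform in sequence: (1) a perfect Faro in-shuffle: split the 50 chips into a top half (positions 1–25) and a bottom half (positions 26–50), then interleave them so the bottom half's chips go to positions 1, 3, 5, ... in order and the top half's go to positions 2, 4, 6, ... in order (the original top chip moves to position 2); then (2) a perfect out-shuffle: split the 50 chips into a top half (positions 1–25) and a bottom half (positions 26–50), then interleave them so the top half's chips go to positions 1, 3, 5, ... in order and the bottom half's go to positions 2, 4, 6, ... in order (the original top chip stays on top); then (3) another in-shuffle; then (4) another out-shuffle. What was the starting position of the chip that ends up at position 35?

Undo the operations in reverse order, starting from position 35:
  undo op 4 (out-shuffle, from top half): 35 ← 18
  undo op 3 (in-shuffle, from top half): 18 ← 9
  undo op 2 (out-shuffle, from top half): 9 ← 5
  undo op 1 (in-shuffle, from bottom half): 5 ← 28
So the chip at position 35 came from original position 28.

28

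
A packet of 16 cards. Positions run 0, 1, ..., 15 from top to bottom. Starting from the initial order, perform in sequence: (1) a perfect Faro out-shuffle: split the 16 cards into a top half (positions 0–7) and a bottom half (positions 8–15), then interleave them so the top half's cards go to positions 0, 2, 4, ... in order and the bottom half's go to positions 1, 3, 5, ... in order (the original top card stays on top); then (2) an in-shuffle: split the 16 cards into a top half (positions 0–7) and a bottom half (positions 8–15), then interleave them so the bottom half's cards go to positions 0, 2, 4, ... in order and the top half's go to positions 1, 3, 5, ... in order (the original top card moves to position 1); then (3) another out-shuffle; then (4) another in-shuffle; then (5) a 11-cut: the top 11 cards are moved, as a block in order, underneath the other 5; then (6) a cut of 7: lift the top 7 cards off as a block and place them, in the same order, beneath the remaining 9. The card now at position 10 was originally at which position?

Undo the operations in reverse order, starting from position 10:
  undo op 6 (cut 7): 10 ← 1
  undo op 5 (cut 11): 1 ← 12
  undo op 4 (in-shuffle, from bottom half): 12 ← 14
  undo op 3 (out-shuffle, from top half): 14 ← 7
  undo op 2 (in-shuffle, from top half): 7 ← 3
  undo op 1 (out-shuffle, from bottom half): 3 ← 9
So the card at position 10 came from original position 9.

9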